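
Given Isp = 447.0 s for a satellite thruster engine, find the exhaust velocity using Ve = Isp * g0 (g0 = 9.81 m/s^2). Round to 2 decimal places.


Step 1: Ve = Isp * g0 = 447.0 * 9.81
Step 2: Ve = 4385.07 m/s

4385.07


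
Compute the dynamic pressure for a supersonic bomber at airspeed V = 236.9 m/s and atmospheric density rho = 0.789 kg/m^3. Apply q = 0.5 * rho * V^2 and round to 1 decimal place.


Step 1: V^2 = 236.9^2 = 56121.61
Step 2: q = 0.5 * 0.789 * 56121.61
Step 3: q = 22140.0 Pa

22140.0


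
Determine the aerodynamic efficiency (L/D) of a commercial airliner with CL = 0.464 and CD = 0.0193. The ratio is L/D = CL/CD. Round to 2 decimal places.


Step 1: L/D = CL / CD = 0.464 / 0.0193
Step 2: L/D = 24.04

24.04


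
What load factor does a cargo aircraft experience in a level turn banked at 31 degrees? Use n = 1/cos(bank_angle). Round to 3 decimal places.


Step 1: Convert 31 degrees to radians = 0.541052
Step 2: cos(31 deg) = 0.857167
Step 3: n = 1 / 0.857167 = 1.167

1.167


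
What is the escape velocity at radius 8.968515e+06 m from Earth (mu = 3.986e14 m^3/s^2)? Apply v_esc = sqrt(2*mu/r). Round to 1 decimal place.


Step 1: 2*mu/r = 2 * 3.986e14 / 8.968515e+06 = 88888740.2206
Step 2: v_esc = sqrt(88888740.2206) = 9428.1 m/s

9428.1


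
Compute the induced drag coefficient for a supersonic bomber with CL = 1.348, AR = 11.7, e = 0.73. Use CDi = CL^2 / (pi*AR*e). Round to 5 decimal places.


Step 1: CL^2 = 1.348^2 = 1.817104
Step 2: pi * AR * e = 3.14159 * 11.7 * 0.73 = 26.832343
Step 3: CDi = 1.817104 / 26.832343 = 0.06772

0.06772


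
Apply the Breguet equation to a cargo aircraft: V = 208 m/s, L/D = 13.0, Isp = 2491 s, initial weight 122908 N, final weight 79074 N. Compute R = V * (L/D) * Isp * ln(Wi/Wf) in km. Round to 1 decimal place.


Step 1: Coefficient = V * (L/D) * Isp = 208 * 13.0 * 2491 = 6735664.0 m
Step 2: Wi/Wf = 122908 / 79074 = 1.554342
Step 3: ln(1.554342) = 0.441052
Step 4: R = 6735664.0 * 0.441052 = 2970778.0 m = 2970.8 km

2970.8


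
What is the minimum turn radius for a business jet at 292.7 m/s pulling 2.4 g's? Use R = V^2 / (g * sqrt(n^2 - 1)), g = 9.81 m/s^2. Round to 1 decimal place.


Step 1: V^2 = 292.7^2 = 85673.29
Step 2: n^2 - 1 = 2.4^2 - 1 = 4.76
Step 3: sqrt(4.76) = 2.181742
Step 4: R = 85673.29 / (9.81 * 2.181742) = 4002.9 m

4002.9


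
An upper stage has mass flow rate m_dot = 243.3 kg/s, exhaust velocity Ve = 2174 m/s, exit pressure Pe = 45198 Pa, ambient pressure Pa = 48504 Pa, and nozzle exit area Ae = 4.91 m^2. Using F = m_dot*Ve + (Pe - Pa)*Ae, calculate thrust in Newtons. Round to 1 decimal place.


Step 1: Momentum thrust = m_dot * Ve = 243.3 * 2174 = 528934.2 N
Step 2: Pressure thrust = (Pe - Pa) * Ae = (45198 - 48504) * 4.91 = -16232.46 N
Step 3: Total thrust F = 528934.2 + -16232.46 = 512701.7 N

512701.7


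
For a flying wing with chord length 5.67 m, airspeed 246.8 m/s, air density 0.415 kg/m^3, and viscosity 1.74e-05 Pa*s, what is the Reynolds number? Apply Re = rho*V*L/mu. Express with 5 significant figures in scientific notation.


Step 1: Numerator = rho * V * L = 0.415 * 246.8 * 5.67 = 580.73274
Step 2: Re = 580.73274 / 1.74e-05
Step 3: Re = 3.3375e+07

3.3375e+07


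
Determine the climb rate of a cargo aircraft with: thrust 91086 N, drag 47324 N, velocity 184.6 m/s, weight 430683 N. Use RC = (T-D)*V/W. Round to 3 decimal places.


Step 1: Excess thrust = T - D = 91086 - 47324 = 43762 N
Step 2: Excess power = 43762 * 184.6 = 8078465.2 W
Step 3: RC = 8078465.2 / 430683 = 18.757 m/s

18.757


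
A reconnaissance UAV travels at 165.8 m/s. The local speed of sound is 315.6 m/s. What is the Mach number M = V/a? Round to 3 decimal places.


Step 1: M = V / a = 165.8 / 315.6
Step 2: M = 0.525

0.525


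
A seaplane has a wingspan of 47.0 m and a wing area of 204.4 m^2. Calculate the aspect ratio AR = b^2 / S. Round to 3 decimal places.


Step 1: b^2 = 47.0^2 = 2209.0
Step 2: AR = 2209.0 / 204.4 = 10.807

10.807


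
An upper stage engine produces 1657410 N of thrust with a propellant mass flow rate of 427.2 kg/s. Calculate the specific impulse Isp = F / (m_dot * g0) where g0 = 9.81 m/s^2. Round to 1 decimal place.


Step 1: m_dot * g0 = 427.2 * 9.81 = 4190.83
Step 2: Isp = 1657410 / 4190.83 = 395.5 s

395.5


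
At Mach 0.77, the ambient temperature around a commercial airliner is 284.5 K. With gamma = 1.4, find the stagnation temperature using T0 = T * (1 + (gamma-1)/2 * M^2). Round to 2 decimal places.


Step 1: (gamma-1)/2 = 0.2
Step 2: M^2 = 0.5929
Step 3: 1 + 0.2 * 0.5929 = 1.11858
Step 4: T0 = 284.5 * 1.11858 = 318.24 K

318.24


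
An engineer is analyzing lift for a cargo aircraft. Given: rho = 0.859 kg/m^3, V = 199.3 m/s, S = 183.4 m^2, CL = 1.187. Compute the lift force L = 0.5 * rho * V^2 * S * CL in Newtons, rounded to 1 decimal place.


Step 1: Calculate dynamic pressure q = 0.5 * 0.859 * 199.3^2 = 0.5 * 0.859 * 39720.49 = 17059.9505 Pa
Step 2: Multiply by wing area and lift coefficient: L = 17059.9505 * 183.4 * 1.187
Step 3: L = 3128794.9134 * 1.187 = 3713879.6 N

3713879.6


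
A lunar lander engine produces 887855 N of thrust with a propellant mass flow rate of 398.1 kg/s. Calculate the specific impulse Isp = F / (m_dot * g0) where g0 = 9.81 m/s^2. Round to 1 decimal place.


Step 1: m_dot * g0 = 398.1 * 9.81 = 3905.36
Step 2: Isp = 887855 / 3905.36 = 227.3 s

227.3


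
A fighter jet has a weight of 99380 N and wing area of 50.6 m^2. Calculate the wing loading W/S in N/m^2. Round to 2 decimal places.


Step 1: Wing loading = W / S = 99380 / 50.6
Step 2: Wing loading = 1964.03 N/m^2

1964.03


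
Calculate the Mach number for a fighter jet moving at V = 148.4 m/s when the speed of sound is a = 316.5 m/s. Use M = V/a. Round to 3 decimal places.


Step 1: M = V / a = 148.4 / 316.5
Step 2: M = 0.469

0.469


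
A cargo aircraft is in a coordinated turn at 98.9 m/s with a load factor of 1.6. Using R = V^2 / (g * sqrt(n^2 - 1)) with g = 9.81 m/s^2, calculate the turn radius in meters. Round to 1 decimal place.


Step 1: V^2 = 98.9^2 = 9781.21
Step 2: n^2 - 1 = 1.6^2 - 1 = 1.56
Step 3: sqrt(1.56) = 1.249
Step 4: R = 9781.21 / (9.81 * 1.249) = 798.3 m

798.3


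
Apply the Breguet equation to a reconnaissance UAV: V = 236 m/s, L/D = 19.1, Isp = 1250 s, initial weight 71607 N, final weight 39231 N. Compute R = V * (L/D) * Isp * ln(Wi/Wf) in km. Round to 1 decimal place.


Step 1: Coefficient = V * (L/D) * Isp = 236 * 19.1 * 1250 = 5634500.0 m
Step 2: Wi/Wf = 71607 / 39231 = 1.825266
Step 3: ln(1.825266) = 0.601726
Step 4: R = 5634500.0 * 0.601726 = 3390422.8 m = 3390.4 km

3390.4


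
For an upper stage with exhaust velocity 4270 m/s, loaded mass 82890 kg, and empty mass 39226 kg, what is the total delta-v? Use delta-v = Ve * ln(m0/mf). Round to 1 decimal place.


Step 1: Mass ratio m0/mf = 82890 / 39226 = 2.113139
Step 2: ln(2.113139) = 0.748175
Step 3: delta-v = 4270 * 0.748175 = 3194.7 m/s

3194.7


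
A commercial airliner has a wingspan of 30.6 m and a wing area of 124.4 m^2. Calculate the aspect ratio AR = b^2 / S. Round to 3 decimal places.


Step 1: b^2 = 30.6^2 = 936.36
Step 2: AR = 936.36 / 124.4 = 7.527

7.527


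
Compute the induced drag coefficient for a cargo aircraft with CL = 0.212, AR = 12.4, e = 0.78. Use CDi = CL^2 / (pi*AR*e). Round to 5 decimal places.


Step 1: CL^2 = 0.212^2 = 0.044944
Step 2: pi * AR * e = 3.14159 * 12.4 * 0.78 = 30.385484
Step 3: CDi = 0.044944 / 30.385484 = 0.00148

0.00148


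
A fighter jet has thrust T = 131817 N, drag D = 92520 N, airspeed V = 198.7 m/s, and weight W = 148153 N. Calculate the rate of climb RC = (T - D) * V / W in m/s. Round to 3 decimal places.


Step 1: Excess thrust = T - D = 131817 - 92520 = 39297 N
Step 2: Excess power = 39297 * 198.7 = 7808313.9 W
Step 3: RC = 7808313.9 / 148153 = 52.704 m/s

52.704


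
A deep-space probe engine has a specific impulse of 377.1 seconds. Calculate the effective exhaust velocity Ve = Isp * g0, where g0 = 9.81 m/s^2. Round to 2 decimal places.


Step 1: Ve = Isp * g0 = 377.1 * 9.81
Step 2: Ve = 3699.35 m/s

3699.35


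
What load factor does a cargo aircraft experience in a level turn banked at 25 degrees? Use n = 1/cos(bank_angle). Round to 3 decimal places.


Step 1: Convert 25 degrees to radians = 0.436332
Step 2: cos(25 deg) = 0.906308
Step 3: n = 1 / 0.906308 = 1.103

1.103


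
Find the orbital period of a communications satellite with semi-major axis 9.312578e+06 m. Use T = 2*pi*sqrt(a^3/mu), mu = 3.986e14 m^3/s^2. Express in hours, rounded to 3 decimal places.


Step 1: a^3 / mu = 8.076250e+20 / 3.986e14 = 2.026154e+06
Step 2: sqrt(2.026154e+06) = 1423.4304 s
Step 3: T = 2*pi * 1423.4304 = 8943.68 s
Step 4: T in hours = 8943.68 / 3600 = 2.484 hours

2.484


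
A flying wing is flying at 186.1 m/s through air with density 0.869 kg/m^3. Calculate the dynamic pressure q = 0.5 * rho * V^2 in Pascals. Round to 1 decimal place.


Step 1: V^2 = 186.1^2 = 34633.21
Step 2: q = 0.5 * 0.869 * 34633.21
Step 3: q = 15048.1 Pa

15048.1


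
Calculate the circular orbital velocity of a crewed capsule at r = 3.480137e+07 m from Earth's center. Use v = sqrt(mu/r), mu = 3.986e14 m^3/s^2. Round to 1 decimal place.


Step 1: mu / r = 3.986e14 / 3.480137e+07 = 11453572.0864
Step 2: v = sqrt(11453572.0864) = 3384.3 m/s

3384.3


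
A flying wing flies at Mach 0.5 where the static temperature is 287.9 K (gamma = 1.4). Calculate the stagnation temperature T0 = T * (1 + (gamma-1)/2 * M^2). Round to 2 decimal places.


Step 1: (gamma-1)/2 = 0.2
Step 2: M^2 = 0.25
Step 3: 1 + 0.2 * 0.25 = 1.05
Step 4: T0 = 287.9 * 1.05 = 302.30 K

302.30


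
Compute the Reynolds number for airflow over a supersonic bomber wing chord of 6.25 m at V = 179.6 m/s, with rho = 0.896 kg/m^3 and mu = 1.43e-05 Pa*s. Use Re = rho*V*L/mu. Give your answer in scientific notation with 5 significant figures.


Step 1: Numerator = rho * V * L = 0.896 * 179.6 * 6.25 = 1005.76
Step 2: Re = 1005.76 / 1.43e-05
Step 3: Re = 7.0333e+07

7.0333e+07


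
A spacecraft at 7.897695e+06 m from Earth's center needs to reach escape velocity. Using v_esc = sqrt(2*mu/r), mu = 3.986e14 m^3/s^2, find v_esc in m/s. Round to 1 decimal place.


Step 1: 2*mu/r = 2 * 3.986e14 / 7.897695e+06 = 100940844.1324
Step 2: v_esc = sqrt(100940844.1324) = 10046.9 m/s

10046.9


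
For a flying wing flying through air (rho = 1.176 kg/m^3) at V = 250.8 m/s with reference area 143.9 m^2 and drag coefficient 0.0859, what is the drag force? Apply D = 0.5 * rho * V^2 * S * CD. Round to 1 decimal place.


Step 1: Dynamic pressure q = 0.5 * 1.176 * 250.8^2 = 36985.5763 Pa
Step 2: Drag D = q * S * CD = 36985.5763 * 143.9 * 0.0859
Step 3: D = 457179.1 N

457179.1


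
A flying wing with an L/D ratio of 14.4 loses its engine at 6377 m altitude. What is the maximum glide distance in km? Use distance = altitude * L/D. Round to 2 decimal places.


Step 1: Glide distance = altitude * L/D = 6377 * 14.4 = 91828.8 m
Step 2: Convert to km: 91828.8 / 1000 = 91.83 km

91.83


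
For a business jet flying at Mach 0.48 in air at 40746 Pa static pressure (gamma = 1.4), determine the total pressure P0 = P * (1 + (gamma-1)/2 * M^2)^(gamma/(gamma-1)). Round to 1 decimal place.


Step 1: (gamma-1)/2 * M^2 = 0.2 * 0.2304 = 0.04608
Step 2: 1 + 0.04608 = 1.04608
Step 3: Exponent gamma/(gamma-1) = 3.5
Step 4: P0 = 40746 * 1.04608^3.5 = 47704.8 Pa

47704.8


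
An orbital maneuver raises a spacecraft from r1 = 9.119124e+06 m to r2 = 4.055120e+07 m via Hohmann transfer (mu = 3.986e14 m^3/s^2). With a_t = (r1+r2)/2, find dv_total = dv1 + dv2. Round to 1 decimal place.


Step 1: Transfer semi-major axis a_t = (9.119124e+06 + 4.055120e+07) / 2 = 2.483516e+07 m
Step 2: v1 (circular at r1) = sqrt(mu/r1) = 6611.38 m/s
Step 3: v_t1 = sqrt(mu*(2/r1 - 1/a_t)) = 8448.13 m/s
Step 4: dv1 = |8448.13 - 6611.38| = 1836.75 m/s
Step 5: v2 (circular at r2) = 3135.21 m/s, v_t2 = 1899.81 m/s
Step 6: dv2 = |3135.21 - 1899.81| = 1235.4 m/s
Step 7: Total delta-v = 1836.75 + 1235.4 = 3072.2 m/s

3072.2


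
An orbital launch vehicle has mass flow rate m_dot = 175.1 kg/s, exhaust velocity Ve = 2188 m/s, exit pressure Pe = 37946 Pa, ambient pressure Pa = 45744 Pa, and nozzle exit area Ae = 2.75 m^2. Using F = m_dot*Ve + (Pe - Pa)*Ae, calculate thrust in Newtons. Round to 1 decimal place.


Step 1: Momentum thrust = m_dot * Ve = 175.1 * 2188 = 383118.8 N
Step 2: Pressure thrust = (Pe - Pa) * Ae = (37946 - 45744) * 2.75 = -21444.50 N
Step 3: Total thrust F = 383118.8 + -21444.50 = 361674.3 N

361674.3


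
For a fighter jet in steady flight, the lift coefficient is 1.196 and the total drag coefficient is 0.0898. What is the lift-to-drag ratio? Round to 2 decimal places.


Step 1: L/D = CL / CD = 1.196 / 0.0898
Step 2: L/D = 13.32

13.32


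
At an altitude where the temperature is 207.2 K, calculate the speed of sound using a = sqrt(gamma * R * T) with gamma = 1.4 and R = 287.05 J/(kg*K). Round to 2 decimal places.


Step 1: gamma * R * T = 1.4 * 287.05 * 207.2 = 83267.464
Step 2: a = sqrt(83267.464) = 288.56 m/s

288.56


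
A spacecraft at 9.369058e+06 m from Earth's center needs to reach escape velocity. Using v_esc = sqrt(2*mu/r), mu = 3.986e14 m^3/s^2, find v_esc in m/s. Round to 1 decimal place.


Step 1: 2*mu/r = 2 * 3.986e14 / 9.369058e+06 = 85088596.9539
Step 2: v_esc = sqrt(85088596.9539) = 9224.3 m/s

9224.3


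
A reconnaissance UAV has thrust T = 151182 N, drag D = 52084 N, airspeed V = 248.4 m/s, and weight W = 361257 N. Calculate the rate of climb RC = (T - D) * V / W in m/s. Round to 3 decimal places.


Step 1: Excess thrust = T - D = 151182 - 52084 = 99098 N
Step 2: Excess power = 99098 * 248.4 = 24615943.2 W
Step 3: RC = 24615943.2 / 361257 = 68.140 m/s

68.140


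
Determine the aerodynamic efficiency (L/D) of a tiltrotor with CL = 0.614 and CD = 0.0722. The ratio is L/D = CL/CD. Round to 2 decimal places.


Step 1: L/D = CL / CD = 0.614 / 0.0722
Step 2: L/D = 8.50

8.50


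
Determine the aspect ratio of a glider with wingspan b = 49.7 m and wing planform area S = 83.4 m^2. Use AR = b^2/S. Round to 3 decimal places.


Step 1: b^2 = 49.7^2 = 2470.09
Step 2: AR = 2470.09 / 83.4 = 29.617

29.617


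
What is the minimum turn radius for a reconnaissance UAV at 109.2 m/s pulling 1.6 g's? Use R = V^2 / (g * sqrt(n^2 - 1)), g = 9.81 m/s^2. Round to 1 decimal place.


Step 1: V^2 = 109.2^2 = 11924.64
Step 2: n^2 - 1 = 1.6^2 - 1 = 1.56
Step 3: sqrt(1.56) = 1.249
Step 4: R = 11924.64 / (9.81 * 1.249) = 973.2 m

973.2


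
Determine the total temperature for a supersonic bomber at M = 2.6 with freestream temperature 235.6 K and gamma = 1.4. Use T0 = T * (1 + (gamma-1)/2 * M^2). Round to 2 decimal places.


Step 1: (gamma-1)/2 = 0.2
Step 2: M^2 = 6.76
Step 3: 1 + 0.2 * 6.76 = 2.352
Step 4: T0 = 235.6 * 2.352 = 554.13 K

554.13


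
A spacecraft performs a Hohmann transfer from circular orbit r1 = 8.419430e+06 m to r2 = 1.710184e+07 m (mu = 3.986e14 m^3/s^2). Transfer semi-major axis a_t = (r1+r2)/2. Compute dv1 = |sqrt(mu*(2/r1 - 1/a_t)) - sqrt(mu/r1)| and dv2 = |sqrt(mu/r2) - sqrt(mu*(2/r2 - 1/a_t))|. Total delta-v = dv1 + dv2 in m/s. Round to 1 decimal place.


Step 1: Transfer semi-major axis a_t = (8.419430e+06 + 1.710184e+07) / 2 = 1.276064e+07 m
Step 2: v1 (circular at r1) = sqrt(mu/r1) = 6880.62 m/s
Step 3: v_t1 = sqrt(mu*(2/r1 - 1/a_t)) = 7965.49 m/s
Step 4: dv1 = |7965.49 - 6880.62| = 1084.88 m/s
Step 5: v2 (circular at r2) = 4827.78 m/s, v_t2 = 3921.5 m/s
Step 6: dv2 = |4827.78 - 3921.5| = 906.28 m/s
Step 7: Total delta-v = 1084.88 + 906.28 = 1991.2 m/s

1991.2


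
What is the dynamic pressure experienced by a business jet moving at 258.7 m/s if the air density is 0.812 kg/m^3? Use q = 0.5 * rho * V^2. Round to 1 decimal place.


Step 1: V^2 = 258.7^2 = 66925.69
Step 2: q = 0.5 * 0.812 * 66925.69
Step 3: q = 27171.8 Pa

27171.8


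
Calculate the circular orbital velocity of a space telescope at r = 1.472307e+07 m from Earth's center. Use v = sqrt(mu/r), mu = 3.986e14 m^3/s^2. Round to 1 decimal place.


Step 1: mu / r = 3.986e14 / 1.472307e+07 = 27073157.9759
Step 2: v = sqrt(27073157.9759) = 5203.2 m/s

5203.2


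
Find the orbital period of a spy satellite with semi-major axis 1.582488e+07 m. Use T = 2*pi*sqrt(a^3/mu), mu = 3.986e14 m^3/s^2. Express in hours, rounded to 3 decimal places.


Step 1: a^3 / mu = 3.962974e+21 / 3.986e14 = 9.942234e+06
Step 2: sqrt(9.942234e+06) = 3153.1308 s
Step 3: T = 2*pi * 3153.1308 = 19811.71 s
Step 4: T in hours = 19811.71 / 3600 = 5.503 hours

5.503


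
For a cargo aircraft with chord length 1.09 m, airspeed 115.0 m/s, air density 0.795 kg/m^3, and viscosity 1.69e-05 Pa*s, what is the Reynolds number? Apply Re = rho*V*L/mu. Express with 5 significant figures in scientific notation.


Step 1: Numerator = rho * V * L = 0.795 * 115.0 * 1.09 = 99.65325
Step 2: Re = 99.65325 / 1.69e-05
Step 3: Re = 5.8966e+06

5.8966e+06


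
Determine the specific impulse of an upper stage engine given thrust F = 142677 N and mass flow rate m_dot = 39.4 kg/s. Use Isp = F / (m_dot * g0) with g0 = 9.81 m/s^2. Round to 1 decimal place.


Step 1: m_dot * g0 = 39.4 * 9.81 = 386.51
Step 2: Isp = 142677 / 386.51 = 369.1 s

369.1


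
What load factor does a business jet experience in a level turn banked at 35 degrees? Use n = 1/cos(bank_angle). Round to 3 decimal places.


Step 1: Convert 35 degrees to radians = 0.610865
Step 2: cos(35 deg) = 0.819152
Step 3: n = 1 / 0.819152 = 1.221

1.221


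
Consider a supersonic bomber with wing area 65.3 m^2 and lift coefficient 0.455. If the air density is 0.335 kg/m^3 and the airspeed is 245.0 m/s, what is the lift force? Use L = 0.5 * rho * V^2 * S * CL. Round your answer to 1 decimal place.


Step 1: Calculate dynamic pressure q = 0.5 * 0.335 * 245.0^2 = 0.5 * 0.335 * 60025.0 = 10054.1875 Pa
Step 2: Multiply by wing area and lift coefficient: L = 10054.1875 * 65.3 * 0.455
Step 3: L = 656538.4437 * 0.455 = 298725.0 N

298725.0


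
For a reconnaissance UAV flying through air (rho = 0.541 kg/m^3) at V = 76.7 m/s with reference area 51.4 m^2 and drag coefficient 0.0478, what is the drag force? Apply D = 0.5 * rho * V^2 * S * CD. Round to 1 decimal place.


Step 1: Dynamic pressure q = 0.5 * 0.541 * 76.7^2 = 1591.3217 Pa
Step 2: Drag D = q * S * CD = 1591.3217 * 51.4 * 0.0478
Step 3: D = 3909.8 N

3909.8


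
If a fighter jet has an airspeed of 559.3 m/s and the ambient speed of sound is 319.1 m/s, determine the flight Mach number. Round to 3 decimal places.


Step 1: M = V / a = 559.3 / 319.1
Step 2: M = 1.753

1.753


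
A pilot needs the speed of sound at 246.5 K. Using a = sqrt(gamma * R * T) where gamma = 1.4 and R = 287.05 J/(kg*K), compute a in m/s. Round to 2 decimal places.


Step 1: gamma * R * T = 1.4 * 287.05 * 246.5 = 99060.955
Step 2: a = sqrt(99060.955) = 314.74 m/s

314.74


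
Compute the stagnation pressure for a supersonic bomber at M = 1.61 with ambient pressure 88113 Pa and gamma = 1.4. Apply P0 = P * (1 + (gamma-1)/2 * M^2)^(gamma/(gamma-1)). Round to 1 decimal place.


Step 1: (gamma-1)/2 * M^2 = 0.2 * 2.5921 = 0.51842
Step 2: 1 + 0.51842 = 1.51842
Step 3: Exponent gamma/(gamma-1) = 3.5
Step 4: P0 = 88113 * 1.51842^3.5 = 380112.1 Pa

380112.1


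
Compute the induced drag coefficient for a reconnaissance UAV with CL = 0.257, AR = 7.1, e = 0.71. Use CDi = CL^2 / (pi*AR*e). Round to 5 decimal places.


Step 1: CL^2 = 0.257^2 = 0.066049
Step 2: pi * AR * e = 3.14159 * 7.1 * 0.71 = 15.836769
Step 3: CDi = 0.066049 / 15.836769 = 0.00417

0.00417


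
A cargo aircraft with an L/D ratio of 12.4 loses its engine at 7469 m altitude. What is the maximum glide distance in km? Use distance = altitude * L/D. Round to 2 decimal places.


Step 1: Glide distance = altitude * L/D = 7469 * 12.4 = 92615.6 m
Step 2: Convert to km: 92615.6 / 1000 = 92.62 km

92.62


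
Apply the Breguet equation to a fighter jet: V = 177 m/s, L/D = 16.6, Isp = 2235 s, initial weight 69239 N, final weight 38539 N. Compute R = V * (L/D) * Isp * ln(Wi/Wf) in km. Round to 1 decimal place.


Step 1: Coefficient = V * (L/D) * Isp = 177 * 16.6 * 2235 = 6566877.0 m
Step 2: Wi/Wf = 69239 / 38539 = 1.796596
Step 3: ln(1.796596) = 0.585894
Step 4: R = 6566877.0 * 0.585894 = 3847491.0 m = 3847.5 km

3847.5


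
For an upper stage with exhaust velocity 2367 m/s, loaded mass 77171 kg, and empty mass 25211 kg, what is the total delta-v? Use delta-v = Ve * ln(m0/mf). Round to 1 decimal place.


Step 1: Mass ratio m0/mf = 77171 / 25211 = 3.061005
Step 2: ln(3.061005) = 1.118743
Step 3: delta-v = 2367 * 1.118743 = 2648.1 m/s

2648.1


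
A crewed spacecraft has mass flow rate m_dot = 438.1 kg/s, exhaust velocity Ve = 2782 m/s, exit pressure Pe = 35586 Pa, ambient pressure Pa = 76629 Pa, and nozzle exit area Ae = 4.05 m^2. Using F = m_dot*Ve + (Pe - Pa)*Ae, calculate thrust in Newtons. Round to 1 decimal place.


Step 1: Momentum thrust = m_dot * Ve = 438.1 * 2782 = 1218794.2 N
Step 2: Pressure thrust = (Pe - Pa) * Ae = (35586 - 76629) * 4.05 = -166224.15 N
Step 3: Total thrust F = 1218794.2 + -166224.15 = 1052570.1 N

1052570.1


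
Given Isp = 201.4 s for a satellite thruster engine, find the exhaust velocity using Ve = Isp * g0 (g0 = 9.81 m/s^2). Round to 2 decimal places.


Step 1: Ve = Isp * g0 = 201.4 * 9.81
Step 2: Ve = 1975.73 m/s

1975.73


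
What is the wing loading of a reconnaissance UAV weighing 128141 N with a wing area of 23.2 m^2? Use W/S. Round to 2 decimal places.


Step 1: Wing loading = W / S = 128141 / 23.2
Step 2: Wing loading = 5523.32 N/m^2

5523.32


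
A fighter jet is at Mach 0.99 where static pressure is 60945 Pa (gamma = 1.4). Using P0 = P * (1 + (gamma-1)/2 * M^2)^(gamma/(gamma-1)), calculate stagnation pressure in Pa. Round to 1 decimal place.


Step 1: (gamma-1)/2 * M^2 = 0.2 * 0.9801 = 0.19602
Step 2: 1 + 0.19602 = 1.19602
Step 3: Exponent gamma/(gamma-1) = 3.5
Step 4: P0 = 60945 * 1.19602^3.5 = 114030.9 Pa

114030.9


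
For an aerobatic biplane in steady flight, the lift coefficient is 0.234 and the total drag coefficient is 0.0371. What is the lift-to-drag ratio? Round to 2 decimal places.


Step 1: L/D = CL / CD = 0.234 / 0.0371
Step 2: L/D = 6.31

6.31


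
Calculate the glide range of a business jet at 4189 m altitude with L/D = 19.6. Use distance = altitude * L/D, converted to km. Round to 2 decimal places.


Step 1: Glide distance = altitude * L/D = 4189 * 19.6 = 82104.4 m
Step 2: Convert to km: 82104.4 / 1000 = 82.10 km

82.10


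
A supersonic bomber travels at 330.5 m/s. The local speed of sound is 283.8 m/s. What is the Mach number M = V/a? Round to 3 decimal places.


Step 1: M = V / a = 330.5 / 283.8
Step 2: M = 1.165

1.165


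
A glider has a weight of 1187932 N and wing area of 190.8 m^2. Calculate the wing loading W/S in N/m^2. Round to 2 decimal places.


Step 1: Wing loading = W / S = 1187932 / 190.8
Step 2: Wing loading = 6226.06 N/m^2

6226.06


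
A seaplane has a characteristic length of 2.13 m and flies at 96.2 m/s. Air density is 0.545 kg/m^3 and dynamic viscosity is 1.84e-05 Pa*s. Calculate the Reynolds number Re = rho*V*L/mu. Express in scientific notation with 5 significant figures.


Step 1: Numerator = rho * V * L = 0.545 * 96.2 * 2.13 = 111.67377
Step 2: Re = 111.67377 / 1.84e-05
Step 3: Re = 6.0692e+06

6.0692e+06


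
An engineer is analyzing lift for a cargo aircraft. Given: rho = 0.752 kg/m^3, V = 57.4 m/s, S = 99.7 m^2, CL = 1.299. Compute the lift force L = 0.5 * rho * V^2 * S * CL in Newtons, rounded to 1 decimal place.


Step 1: Calculate dynamic pressure q = 0.5 * 0.752 * 57.4^2 = 0.5 * 0.752 * 3294.76 = 1238.8298 Pa
Step 2: Multiply by wing area and lift coefficient: L = 1238.8298 * 99.7 * 1.299
Step 3: L = 123511.3271 * 1.299 = 160441.2 N

160441.2


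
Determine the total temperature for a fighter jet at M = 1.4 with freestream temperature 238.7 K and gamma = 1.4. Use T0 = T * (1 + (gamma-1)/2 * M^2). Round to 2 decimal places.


Step 1: (gamma-1)/2 = 0.2
Step 2: M^2 = 1.96
Step 3: 1 + 0.2 * 1.96 = 1.392
Step 4: T0 = 238.7 * 1.392 = 332.27 K

332.27


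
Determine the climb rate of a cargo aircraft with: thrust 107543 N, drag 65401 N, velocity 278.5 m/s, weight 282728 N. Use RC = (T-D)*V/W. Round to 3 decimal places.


Step 1: Excess thrust = T - D = 107543 - 65401 = 42142 N
Step 2: Excess power = 42142 * 278.5 = 11736547.0 W
Step 3: RC = 11736547.0 / 282728 = 41.512 m/s

41.512


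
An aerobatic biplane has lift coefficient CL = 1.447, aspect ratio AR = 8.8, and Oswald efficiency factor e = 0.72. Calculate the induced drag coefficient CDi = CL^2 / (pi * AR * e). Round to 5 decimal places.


Step 1: CL^2 = 1.447^2 = 2.093809
Step 2: pi * AR * e = 3.14159 * 8.8 * 0.72 = 19.905131
Step 3: CDi = 2.093809 / 19.905131 = 0.10519

0.10519


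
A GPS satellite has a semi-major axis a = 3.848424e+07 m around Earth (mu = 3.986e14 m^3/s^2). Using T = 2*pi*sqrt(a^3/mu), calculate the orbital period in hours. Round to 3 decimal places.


Step 1: a^3 / mu = 5.699657e+22 / 3.986e14 = 1.429919e+08
Step 2: sqrt(1.429919e+08) = 11957.9222 s
Step 3: T = 2*pi * 11957.9222 = 75133.84 s
Step 4: T in hours = 75133.84 / 3600 = 20.871 hours

20.871


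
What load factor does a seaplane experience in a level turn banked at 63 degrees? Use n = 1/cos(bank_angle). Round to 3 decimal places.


Step 1: Convert 63 degrees to radians = 1.099557
Step 2: cos(63 deg) = 0.45399
Step 3: n = 1 / 0.45399 = 2.203

2.203


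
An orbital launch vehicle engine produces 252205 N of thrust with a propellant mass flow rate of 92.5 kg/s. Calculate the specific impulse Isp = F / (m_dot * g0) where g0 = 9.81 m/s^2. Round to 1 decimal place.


Step 1: m_dot * g0 = 92.5 * 9.81 = 907.43
Step 2: Isp = 252205 / 907.43 = 277.9 s

277.9


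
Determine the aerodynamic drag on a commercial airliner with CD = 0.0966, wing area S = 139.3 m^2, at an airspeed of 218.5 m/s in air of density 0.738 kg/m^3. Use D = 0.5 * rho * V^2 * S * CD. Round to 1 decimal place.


Step 1: Dynamic pressure q = 0.5 * 0.738 * 218.5^2 = 17616.8903 Pa
Step 2: Drag D = q * S * CD = 17616.8903 * 139.3 * 0.0966
Step 3: D = 237059.6 N

237059.6


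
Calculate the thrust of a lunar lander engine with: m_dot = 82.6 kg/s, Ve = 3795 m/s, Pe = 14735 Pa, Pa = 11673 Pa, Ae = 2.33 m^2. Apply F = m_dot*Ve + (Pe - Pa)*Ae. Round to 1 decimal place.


Step 1: Momentum thrust = m_dot * Ve = 82.6 * 3795 = 313467.0 N
Step 2: Pressure thrust = (Pe - Pa) * Ae = (14735 - 11673) * 2.33 = 7134.46 N
Step 3: Total thrust F = 313467.0 + 7134.46 = 320601.5 N

320601.5


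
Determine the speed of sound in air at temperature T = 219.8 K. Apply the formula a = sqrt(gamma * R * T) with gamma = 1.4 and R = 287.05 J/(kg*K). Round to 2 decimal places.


Step 1: gamma * R * T = 1.4 * 287.05 * 219.8 = 88331.026
Step 2: a = sqrt(88331.026) = 297.21 m/s

297.21


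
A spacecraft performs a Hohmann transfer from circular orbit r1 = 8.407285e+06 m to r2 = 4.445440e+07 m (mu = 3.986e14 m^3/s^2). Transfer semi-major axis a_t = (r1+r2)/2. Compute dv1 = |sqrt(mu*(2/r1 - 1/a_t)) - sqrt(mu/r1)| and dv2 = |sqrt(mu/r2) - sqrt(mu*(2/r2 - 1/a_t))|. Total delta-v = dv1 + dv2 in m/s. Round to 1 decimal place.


Step 1: Transfer semi-major axis a_t = (8.407285e+06 + 4.445440e+07) / 2 = 2.643084e+07 m
Step 2: v1 (circular at r1) = sqrt(mu/r1) = 6885.58 m/s
Step 3: v_t1 = sqrt(mu*(2/r1 - 1/a_t)) = 8929.82 m/s
Step 4: dv1 = |8929.82 - 6885.58| = 2044.23 m/s
Step 5: v2 (circular at r2) = 2994.41 m/s, v_t2 = 1688.82 m/s
Step 6: dv2 = |2994.41 - 1688.82| = 1305.59 m/s
Step 7: Total delta-v = 2044.23 + 1305.59 = 3349.8 m/s

3349.8


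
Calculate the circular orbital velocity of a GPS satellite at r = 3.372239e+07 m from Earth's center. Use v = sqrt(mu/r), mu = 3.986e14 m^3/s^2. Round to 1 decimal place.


Step 1: mu / r = 3.986e14 / 3.372239e+07 = 11820040.0387
Step 2: v = sqrt(11820040.0387) = 3438.0 m/s

3438.0


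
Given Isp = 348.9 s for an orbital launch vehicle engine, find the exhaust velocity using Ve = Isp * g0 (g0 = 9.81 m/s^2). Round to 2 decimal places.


Step 1: Ve = Isp * g0 = 348.9 * 9.81
Step 2: Ve = 3422.71 m/s

3422.71


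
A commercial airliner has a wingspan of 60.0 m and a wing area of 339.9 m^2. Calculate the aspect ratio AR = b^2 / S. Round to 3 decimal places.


Step 1: b^2 = 60.0^2 = 3600.0
Step 2: AR = 3600.0 / 339.9 = 10.591

10.591


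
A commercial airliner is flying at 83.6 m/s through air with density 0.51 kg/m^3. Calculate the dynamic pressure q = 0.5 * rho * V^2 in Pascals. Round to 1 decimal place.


Step 1: V^2 = 83.6^2 = 6988.96
Step 2: q = 0.5 * 0.51 * 6988.96
Step 3: q = 1782.2 Pa

1782.2


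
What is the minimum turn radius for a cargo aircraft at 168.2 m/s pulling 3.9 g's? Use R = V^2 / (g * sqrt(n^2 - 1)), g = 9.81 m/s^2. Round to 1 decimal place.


Step 1: V^2 = 168.2^2 = 28291.24
Step 2: n^2 - 1 = 3.9^2 - 1 = 14.21
Step 3: sqrt(14.21) = 3.769615
Step 4: R = 28291.24 / (9.81 * 3.769615) = 765.0 m

765.0


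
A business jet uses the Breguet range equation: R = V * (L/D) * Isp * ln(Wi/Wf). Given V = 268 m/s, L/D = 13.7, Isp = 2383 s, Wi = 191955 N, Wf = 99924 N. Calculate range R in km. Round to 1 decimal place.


Step 1: Coefficient = V * (L/D) * Isp = 268 * 13.7 * 2383 = 8749422.8 m
Step 2: Wi/Wf = 191955 / 99924 = 1.92101
Step 3: ln(1.92101) = 0.652851
Step 4: R = 8749422.8 * 0.652851 = 5712070.1 m = 5712.1 km

5712.1


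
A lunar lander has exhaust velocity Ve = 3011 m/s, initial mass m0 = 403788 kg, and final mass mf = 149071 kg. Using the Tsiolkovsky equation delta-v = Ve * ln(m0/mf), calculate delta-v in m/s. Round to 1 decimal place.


Step 1: Mass ratio m0/mf = 403788 / 149071 = 2.708696
Step 2: ln(2.708696) = 0.996467
Step 3: delta-v = 3011 * 0.996467 = 3000.4 m/s

3000.4


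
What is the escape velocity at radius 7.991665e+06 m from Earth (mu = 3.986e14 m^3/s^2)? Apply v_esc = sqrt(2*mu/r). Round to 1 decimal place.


Step 1: 2*mu/r = 2 * 3.986e14 / 7.991665e+06 = 99753931.127
Step 2: v_esc = sqrt(99753931.127) = 9987.7 m/s

9987.7


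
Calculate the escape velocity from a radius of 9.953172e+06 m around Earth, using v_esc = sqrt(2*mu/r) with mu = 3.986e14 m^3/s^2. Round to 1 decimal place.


Step 1: 2*mu/r = 2 * 3.986e14 / 9.953172e+06 = 80095069.19
Step 2: v_esc = sqrt(80095069.19) = 8949.6 m/s

8949.6


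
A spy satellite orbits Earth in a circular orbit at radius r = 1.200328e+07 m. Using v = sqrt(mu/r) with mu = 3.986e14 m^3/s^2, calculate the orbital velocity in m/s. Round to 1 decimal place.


Step 1: mu / r = 3.986e14 / 1.200328e+07 = 33207589.9254
Step 2: v = sqrt(33207589.9254) = 5762.6 m/s

5762.6


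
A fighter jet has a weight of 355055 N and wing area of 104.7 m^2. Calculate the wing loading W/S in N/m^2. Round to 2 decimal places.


Step 1: Wing loading = W / S = 355055 / 104.7
Step 2: Wing loading = 3391.17 N/m^2

3391.17


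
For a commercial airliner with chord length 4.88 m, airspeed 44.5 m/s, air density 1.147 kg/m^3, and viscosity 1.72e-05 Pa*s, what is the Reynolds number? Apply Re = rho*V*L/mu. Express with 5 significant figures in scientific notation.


Step 1: Numerator = rho * V * L = 1.147 * 44.5 * 4.88 = 249.08252
Step 2: Re = 249.08252 / 1.72e-05
Step 3: Re = 1.4482e+07

1.4482e+07


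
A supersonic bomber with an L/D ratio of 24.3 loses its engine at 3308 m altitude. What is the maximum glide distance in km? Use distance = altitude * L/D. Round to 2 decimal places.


Step 1: Glide distance = altitude * L/D = 3308 * 24.3 = 80384.4 m
Step 2: Convert to km: 80384.4 / 1000 = 80.38 km

80.38


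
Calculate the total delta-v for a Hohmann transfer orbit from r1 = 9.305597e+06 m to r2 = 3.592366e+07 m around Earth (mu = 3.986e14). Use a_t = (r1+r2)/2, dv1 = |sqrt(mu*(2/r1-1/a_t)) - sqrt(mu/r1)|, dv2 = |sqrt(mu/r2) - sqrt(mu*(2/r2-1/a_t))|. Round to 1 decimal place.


Step 1: Transfer semi-major axis a_t = (9.305597e+06 + 3.592366e+07) / 2 = 2.261463e+07 m
Step 2: v1 (circular at r1) = sqrt(mu/r1) = 6544.8 m/s
Step 3: v_t1 = sqrt(mu*(2/r1 - 1/a_t)) = 8248.82 m/s
Step 4: dv1 = |8248.82 - 6544.8| = 1704.02 m/s
Step 5: v2 (circular at r2) = 3331.03 m/s, v_t2 = 2136.76 m/s
Step 6: dv2 = |3331.03 - 2136.76| = 1194.27 m/s
Step 7: Total delta-v = 1704.02 + 1194.27 = 2898.3 m/s

2898.3


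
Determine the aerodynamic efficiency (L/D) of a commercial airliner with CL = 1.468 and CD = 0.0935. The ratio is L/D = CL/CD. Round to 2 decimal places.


Step 1: L/D = CL / CD = 1.468 / 0.0935
Step 2: L/D = 15.70

15.70


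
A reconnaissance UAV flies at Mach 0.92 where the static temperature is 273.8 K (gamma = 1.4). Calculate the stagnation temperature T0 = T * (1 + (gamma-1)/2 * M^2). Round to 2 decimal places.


Step 1: (gamma-1)/2 = 0.2
Step 2: M^2 = 0.8464
Step 3: 1 + 0.2 * 0.8464 = 1.16928
Step 4: T0 = 273.8 * 1.16928 = 320.15 K

320.15


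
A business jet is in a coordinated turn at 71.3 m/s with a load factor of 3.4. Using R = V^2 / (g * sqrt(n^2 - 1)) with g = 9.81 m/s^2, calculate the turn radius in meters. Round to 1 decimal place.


Step 1: V^2 = 71.3^2 = 5083.69
Step 2: n^2 - 1 = 3.4^2 - 1 = 10.56
Step 3: sqrt(10.56) = 3.249615
Step 4: R = 5083.69 / (9.81 * 3.249615) = 159.5 m

159.5


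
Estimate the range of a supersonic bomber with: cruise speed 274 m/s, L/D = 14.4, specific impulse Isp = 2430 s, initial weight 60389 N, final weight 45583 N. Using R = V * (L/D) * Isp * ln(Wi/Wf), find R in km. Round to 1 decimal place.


Step 1: Coefficient = V * (L/D) * Isp = 274 * 14.4 * 2430 = 9587808.0 m
Step 2: Wi/Wf = 60389 / 45583 = 1.324814
Step 3: ln(1.324814) = 0.281272
Step 4: R = 9587808.0 * 0.281272 = 2696783.2 m = 2696.8 km

2696.8


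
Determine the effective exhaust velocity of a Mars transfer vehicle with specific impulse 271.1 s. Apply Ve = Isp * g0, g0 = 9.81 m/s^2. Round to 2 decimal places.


Step 1: Ve = Isp * g0 = 271.1 * 9.81
Step 2: Ve = 2659.49 m/s

2659.49


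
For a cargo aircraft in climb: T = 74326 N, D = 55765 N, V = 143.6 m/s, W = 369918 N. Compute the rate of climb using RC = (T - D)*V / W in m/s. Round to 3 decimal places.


Step 1: Excess thrust = T - D = 74326 - 55765 = 18561 N
Step 2: Excess power = 18561 * 143.6 = 2665359.6 W
Step 3: RC = 2665359.6 / 369918 = 7.205 m/s

7.205


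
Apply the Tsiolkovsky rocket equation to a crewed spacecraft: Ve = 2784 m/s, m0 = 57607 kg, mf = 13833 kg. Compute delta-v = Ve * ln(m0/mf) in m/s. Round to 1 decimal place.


Step 1: Mass ratio m0/mf = 57607 / 13833 = 4.164462
Step 2: ln(4.164462) = 1.426587
Step 3: delta-v = 2784 * 1.426587 = 3971.6 m/s

3971.6


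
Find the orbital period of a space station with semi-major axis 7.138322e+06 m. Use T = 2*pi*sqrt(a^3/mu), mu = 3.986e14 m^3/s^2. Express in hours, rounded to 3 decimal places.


Step 1: a^3 / mu = 3.637378e+20 / 3.986e14 = 9.125383e+05
Step 2: sqrt(9.125383e+05) = 955.2687 s
Step 3: T = 2*pi * 955.2687 = 6002.13 s
Step 4: T in hours = 6002.13 / 3600 = 1.667 hours

1.667


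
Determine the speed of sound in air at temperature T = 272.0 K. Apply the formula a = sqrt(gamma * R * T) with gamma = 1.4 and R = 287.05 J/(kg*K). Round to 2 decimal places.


Step 1: gamma * R * T = 1.4 * 287.05 * 272.0 = 109308.64
Step 2: a = sqrt(109308.64) = 330.62 m/s

330.62


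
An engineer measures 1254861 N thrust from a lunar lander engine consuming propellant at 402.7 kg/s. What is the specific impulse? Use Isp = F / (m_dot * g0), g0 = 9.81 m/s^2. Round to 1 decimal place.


Step 1: m_dot * g0 = 402.7 * 9.81 = 3950.49
Step 2: Isp = 1254861 / 3950.49 = 317.6 s

317.6


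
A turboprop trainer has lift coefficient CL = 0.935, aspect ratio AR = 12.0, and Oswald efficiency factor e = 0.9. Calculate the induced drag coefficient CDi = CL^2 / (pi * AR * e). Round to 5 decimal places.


Step 1: CL^2 = 0.935^2 = 0.874225
Step 2: pi * AR * e = 3.14159 * 12.0 * 0.9 = 33.929201
Step 3: CDi = 0.874225 / 33.929201 = 0.02577

0.02577


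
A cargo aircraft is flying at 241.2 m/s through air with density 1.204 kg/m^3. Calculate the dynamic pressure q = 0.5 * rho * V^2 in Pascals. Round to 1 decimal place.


Step 1: V^2 = 241.2^2 = 58177.44
Step 2: q = 0.5 * 1.204 * 58177.44
Step 3: q = 35022.8 Pa

35022.8


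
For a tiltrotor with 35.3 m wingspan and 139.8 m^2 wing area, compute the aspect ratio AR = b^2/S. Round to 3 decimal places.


Step 1: b^2 = 35.3^2 = 1246.09
Step 2: AR = 1246.09 / 139.8 = 8.913

8.913


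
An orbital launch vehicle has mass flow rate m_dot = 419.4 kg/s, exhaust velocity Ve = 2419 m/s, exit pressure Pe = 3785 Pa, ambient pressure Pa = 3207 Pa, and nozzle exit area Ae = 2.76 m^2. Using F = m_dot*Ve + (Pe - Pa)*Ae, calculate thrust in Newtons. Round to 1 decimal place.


Step 1: Momentum thrust = m_dot * Ve = 419.4 * 2419 = 1014528.6 N
Step 2: Pressure thrust = (Pe - Pa) * Ae = (3785 - 3207) * 2.76 = 1595.28 N
Step 3: Total thrust F = 1014528.6 + 1595.28 = 1016123.9 N

1016123.9


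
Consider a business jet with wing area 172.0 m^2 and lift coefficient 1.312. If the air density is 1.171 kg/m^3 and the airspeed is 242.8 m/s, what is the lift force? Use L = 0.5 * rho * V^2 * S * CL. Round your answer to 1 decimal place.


Step 1: Calculate dynamic pressure q = 0.5 * 1.171 * 242.8^2 = 0.5 * 1.171 * 58951.84 = 34516.3023 Pa
Step 2: Multiply by wing area and lift coefficient: L = 34516.3023 * 172.0 * 1.312
Step 3: L = 5936803.999 * 1.312 = 7789086.8 N

7789086.8


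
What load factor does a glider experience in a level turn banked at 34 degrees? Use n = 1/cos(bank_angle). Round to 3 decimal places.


Step 1: Convert 34 degrees to radians = 0.593412
Step 2: cos(34 deg) = 0.829038
Step 3: n = 1 / 0.829038 = 1.206

1.206


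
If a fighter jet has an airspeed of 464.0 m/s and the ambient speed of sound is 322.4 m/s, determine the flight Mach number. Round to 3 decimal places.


Step 1: M = V / a = 464.0 / 322.4
Step 2: M = 1.439

1.439


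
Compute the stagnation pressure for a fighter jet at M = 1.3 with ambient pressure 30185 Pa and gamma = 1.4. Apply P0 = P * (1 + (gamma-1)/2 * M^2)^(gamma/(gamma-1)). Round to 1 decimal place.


Step 1: (gamma-1)/2 * M^2 = 0.2 * 1.69 = 0.338
Step 2: 1 + 0.338 = 1.338
Step 3: Exponent gamma/(gamma-1) = 3.5
Step 4: P0 = 30185 * 1.338^3.5 = 83634.9 Pa

83634.9


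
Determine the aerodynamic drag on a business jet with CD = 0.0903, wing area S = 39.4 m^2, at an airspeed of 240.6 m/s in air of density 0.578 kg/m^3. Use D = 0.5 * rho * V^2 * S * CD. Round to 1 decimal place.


Step 1: Dynamic pressure q = 0.5 * 0.578 * 240.6^2 = 16729.736 Pa
Step 2: Drag D = q * S * CD = 16729.736 * 39.4 * 0.0903
Step 3: D = 59521.4 N

59521.4


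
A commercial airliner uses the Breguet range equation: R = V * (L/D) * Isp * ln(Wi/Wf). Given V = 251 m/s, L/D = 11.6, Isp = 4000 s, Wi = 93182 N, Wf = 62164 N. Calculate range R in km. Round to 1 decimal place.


Step 1: Coefficient = V * (L/D) * Isp = 251 * 11.6 * 4000 = 11646400.0 m
Step 2: Wi/Wf = 93182 / 62164 = 1.49897
Step 3: ln(1.49897) = 0.404779
Step 4: R = 11646400.0 * 0.404779 = 4714212.5 m = 4714.2 km

4714.2


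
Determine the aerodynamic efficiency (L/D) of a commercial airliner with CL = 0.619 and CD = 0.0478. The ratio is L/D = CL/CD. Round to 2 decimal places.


Step 1: L/D = CL / CD = 0.619 / 0.0478
Step 2: L/D = 12.95

12.95


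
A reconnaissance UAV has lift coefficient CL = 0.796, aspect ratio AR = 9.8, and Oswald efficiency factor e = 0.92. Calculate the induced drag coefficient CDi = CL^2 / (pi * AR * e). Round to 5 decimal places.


Step 1: CL^2 = 0.796^2 = 0.633616
Step 2: pi * AR * e = 3.14159 * 9.8 * 0.92 = 28.324599
Step 3: CDi = 0.633616 / 28.324599 = 0.02237

0.02237


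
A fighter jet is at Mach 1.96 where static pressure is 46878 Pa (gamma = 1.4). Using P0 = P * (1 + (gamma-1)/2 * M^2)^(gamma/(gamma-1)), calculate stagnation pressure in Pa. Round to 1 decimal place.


Step 1: (gamma-1)/2 * M^2 = 0.2 * 3.8416 = 0.76832
Step 2: 1 + 0.76832 = 1.76832
Step 3: Exponent gamma/(gamma-1) = 3.5
Step 4: P0 = 46878 * 1.76832^3.5 = 344692.7 Pa

344692.7
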